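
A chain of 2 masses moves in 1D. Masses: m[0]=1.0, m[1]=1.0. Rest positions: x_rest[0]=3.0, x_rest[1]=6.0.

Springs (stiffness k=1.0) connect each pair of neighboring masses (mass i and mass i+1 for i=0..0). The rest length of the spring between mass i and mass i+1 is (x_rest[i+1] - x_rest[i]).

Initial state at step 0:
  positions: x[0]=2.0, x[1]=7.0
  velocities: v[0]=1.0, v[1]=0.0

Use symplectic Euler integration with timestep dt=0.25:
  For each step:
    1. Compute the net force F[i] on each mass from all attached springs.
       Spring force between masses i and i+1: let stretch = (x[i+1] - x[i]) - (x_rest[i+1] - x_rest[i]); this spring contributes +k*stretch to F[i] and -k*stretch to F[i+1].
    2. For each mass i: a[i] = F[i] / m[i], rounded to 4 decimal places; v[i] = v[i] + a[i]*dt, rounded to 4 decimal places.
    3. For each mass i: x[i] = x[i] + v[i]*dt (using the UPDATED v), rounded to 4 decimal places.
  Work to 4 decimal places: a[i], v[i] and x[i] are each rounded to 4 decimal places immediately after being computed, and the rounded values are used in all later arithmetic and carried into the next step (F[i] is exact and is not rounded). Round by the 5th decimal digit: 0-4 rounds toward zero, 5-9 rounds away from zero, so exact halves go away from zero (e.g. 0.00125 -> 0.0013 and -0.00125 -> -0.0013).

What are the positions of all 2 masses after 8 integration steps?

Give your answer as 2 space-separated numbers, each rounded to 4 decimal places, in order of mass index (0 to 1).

Step 0: x=[2.0000 7.0000] v=[1.0000 0.0000]
Step 1: x=[2.3750 6.8750] v=[1.5000 -0.5000]
Step 2: x=[2.8438 6.6563] v=[1.8750 -0.8750]
Step 3: x=[3.3633 6.3868] v=[2.0781 -1.0781]
Step 4: x=[3.8843 6.1158] v=[2.0840 -1.0840]
Step 5: x=[4.3573 5.8928] v=[1.8919 -0.8919]
Step 6: x=[4.7388 5.7614] v=[1.5258 -0.5258]
Step 7: x=[4.9967 5.7535] v=[1.0315 -0.0315]
Step 8: x=[5.1144 5.8858] v=[0.4707 0.5293]

Answer: 5.1144 5.8858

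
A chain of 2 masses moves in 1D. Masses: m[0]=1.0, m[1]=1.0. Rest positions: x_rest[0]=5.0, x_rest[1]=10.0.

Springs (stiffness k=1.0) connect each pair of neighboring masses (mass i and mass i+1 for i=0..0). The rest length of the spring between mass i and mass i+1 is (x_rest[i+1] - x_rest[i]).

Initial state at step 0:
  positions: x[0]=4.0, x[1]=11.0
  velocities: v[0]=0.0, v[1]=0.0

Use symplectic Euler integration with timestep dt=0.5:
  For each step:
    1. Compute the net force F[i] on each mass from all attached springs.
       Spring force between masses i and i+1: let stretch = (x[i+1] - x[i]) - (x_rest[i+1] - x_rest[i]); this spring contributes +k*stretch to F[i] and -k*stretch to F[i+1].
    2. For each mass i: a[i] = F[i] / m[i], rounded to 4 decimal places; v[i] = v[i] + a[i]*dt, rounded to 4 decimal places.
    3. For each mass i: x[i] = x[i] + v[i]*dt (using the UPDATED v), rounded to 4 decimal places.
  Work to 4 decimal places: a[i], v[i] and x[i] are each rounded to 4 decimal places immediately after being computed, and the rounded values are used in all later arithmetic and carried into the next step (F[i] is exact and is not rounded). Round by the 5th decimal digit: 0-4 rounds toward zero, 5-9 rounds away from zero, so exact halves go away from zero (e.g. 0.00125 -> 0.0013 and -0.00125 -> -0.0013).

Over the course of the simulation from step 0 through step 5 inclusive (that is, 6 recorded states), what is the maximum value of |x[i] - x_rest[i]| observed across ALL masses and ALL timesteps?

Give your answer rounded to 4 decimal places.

Answer: 1.0625

Derivation:
Step 0: x=[4.0000 11.0000] v=[0.0000 0.0000]
Step 1: x=[4.5000 10.5000] v=[1.0000 -1.0000]
Step 2: x=[5.2500 9.7500] v=[1.5000 -1.5000]
Step 3: x=[5.8750 9.1250] v=[1.2500 -1.2500]
Step 4: x=[6.0625 8.9375] v=[0.3750 -0.3750]
Step 5: x=[5.7188 9.2813] v=[-0.6875 0.6875]
Max displacement = 1.0625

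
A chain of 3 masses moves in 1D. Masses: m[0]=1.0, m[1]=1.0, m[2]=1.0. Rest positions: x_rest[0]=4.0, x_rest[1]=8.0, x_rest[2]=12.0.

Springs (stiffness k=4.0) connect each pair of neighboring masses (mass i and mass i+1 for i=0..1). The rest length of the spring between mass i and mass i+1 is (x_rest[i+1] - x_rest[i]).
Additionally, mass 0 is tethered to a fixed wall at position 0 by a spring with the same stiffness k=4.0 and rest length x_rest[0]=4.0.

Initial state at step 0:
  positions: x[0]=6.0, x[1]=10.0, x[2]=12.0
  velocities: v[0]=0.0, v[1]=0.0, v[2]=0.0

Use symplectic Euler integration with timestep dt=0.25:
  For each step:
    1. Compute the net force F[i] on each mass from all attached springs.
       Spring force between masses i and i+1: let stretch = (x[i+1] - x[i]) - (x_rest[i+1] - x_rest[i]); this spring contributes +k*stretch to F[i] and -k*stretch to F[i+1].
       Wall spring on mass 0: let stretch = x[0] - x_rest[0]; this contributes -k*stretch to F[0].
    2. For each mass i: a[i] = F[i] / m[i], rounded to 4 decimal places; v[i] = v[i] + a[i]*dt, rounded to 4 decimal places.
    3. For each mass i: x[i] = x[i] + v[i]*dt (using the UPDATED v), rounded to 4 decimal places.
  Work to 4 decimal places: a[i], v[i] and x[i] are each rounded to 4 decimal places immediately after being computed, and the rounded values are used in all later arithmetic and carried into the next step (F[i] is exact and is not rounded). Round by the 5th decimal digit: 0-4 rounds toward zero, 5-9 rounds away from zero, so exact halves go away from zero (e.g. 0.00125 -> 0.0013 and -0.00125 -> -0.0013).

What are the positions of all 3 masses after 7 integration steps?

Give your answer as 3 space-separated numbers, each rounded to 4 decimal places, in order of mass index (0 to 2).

Step 0: x=[6.0000 10.0000 12.0000] v=[0.0000 0.0000 0.0000]
Step 1: x=[5.5000 9.5000 12.5000] v=[-2.0000 -2.0000 2.0000]
Step 2: x=[4.6250 8.7500 13.2500] v=[-3.5000 -3.0000 3.0000]
Step 3: x=[3.6250 8.0938 13.8750] v=[-4.0000 -2.6250 2.5000]
Step 4: x=[2.8360 7.7657 14.0547] v=[-3.1562 -1.3126 0.7188]
Step 5: x=[2.5704 7.7774 13.6622] v=[-1.0625 0.0467 -1.5702]
Step 6: x=[2.9639 7.9585 12.7985] v=[1.5741 0.7245 -3.4550]
Step 7: x=[3.8651 8.1010 11.7248] v=[3.6048 0.5699 -4.2950]

Answer: 3.8651 8.1010 11.7248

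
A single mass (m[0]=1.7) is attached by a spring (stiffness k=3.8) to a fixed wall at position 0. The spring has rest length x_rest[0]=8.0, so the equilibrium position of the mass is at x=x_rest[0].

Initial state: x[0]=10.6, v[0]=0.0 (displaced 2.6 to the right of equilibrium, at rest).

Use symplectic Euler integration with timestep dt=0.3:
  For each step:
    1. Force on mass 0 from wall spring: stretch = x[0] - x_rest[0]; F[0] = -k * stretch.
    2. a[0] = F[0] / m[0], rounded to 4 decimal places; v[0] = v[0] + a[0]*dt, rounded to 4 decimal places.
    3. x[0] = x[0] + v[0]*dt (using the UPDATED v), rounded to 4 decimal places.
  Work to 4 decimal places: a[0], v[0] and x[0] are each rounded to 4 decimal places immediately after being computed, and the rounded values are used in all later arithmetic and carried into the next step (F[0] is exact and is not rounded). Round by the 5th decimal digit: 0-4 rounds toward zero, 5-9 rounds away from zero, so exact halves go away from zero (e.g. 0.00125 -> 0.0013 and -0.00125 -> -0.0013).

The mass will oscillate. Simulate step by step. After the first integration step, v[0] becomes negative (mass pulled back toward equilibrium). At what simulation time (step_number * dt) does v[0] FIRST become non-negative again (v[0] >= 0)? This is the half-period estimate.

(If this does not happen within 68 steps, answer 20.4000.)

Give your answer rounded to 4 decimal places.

Step 0: x=[10.6000] v=[0.0000]
Step 1: x=[10.0770] v=[-1.7435]
Step 2: x=[9.1361] v=[-3.1363]
Step 3: x=[7.9666] v=[-3.8982]
Step 4: x=[6.8039] v=[-3.8758]
Step 5: x=[5.8818] v=[-3.0737]
Step 6: x=[5.3858] v=[-1.6533]
Step 7: x=[5.4157] v=[0.0998]
First v>=0 after going negative at step 7, time=2.1000

Answer: 2.1000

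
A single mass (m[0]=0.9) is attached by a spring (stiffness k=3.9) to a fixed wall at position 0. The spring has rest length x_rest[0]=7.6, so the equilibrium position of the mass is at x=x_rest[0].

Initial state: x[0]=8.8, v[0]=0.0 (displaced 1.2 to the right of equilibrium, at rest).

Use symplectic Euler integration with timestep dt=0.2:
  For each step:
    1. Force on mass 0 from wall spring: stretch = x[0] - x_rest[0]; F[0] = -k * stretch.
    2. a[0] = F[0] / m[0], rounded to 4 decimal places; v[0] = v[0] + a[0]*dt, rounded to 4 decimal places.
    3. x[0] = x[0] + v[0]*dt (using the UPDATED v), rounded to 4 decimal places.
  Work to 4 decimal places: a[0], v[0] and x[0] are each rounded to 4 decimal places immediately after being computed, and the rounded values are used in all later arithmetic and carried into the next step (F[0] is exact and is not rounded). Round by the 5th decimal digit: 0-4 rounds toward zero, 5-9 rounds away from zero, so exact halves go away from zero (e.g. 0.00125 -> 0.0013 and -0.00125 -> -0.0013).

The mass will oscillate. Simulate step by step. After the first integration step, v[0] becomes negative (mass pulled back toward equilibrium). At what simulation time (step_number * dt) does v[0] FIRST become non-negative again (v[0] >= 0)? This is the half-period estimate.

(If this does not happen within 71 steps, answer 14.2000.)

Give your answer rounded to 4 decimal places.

Answer: 1.6000

Derivation:
Step 0: x=[8.8000] v=[0.0000]
Step 1: x=[8.5920] v=[-1.0400]
Step 2: x=[8.2121] v=[-1.8997]
Step 3: x=[7.7261] v=[-2.4302]
Step 4: x=[7.2182] v=[-2.5395]
Step 5: x=[6.7765] v=[-2.2086]
Step 6: x=[6.4775] v=[-1.4949]
Step 7: x=[6.3731] v=[-0.5221]
Step 8: x=[6.4813] v=[0.5412]
First v>=0 after going negative at step 8, time=1.6000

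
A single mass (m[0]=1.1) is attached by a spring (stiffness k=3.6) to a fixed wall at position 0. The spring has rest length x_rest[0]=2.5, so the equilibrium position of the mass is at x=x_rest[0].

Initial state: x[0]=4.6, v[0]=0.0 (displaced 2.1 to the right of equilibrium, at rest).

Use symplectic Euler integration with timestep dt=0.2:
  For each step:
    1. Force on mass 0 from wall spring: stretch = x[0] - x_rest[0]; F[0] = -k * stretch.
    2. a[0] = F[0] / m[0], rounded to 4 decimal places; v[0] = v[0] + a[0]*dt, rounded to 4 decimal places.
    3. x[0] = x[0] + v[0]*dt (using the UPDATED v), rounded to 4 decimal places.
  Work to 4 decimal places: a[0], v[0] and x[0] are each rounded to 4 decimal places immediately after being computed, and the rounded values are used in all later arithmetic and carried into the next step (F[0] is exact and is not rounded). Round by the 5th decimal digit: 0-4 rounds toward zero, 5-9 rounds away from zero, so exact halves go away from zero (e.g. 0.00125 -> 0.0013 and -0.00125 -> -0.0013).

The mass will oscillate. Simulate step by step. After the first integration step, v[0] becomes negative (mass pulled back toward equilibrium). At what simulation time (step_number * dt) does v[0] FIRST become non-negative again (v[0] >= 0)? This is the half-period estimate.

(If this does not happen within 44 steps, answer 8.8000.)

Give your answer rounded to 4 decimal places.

Step 0: x=[4.6000] v=[0.0000]
Step 1: x=[4.3251] v=[-1.3745]
Step 2: x=[3.8113] v=[-2.5691]
Step 3: x=[3.1258] v=[-3.4274]
Step 4: x=[2.3584] v=[-3.8370]
Step 5: x=[1.6095] v=[-3.7443]
Step 6: x=[0.9772] v=[-3.1614]
Step 7: x=[0.5443] v=[-2.1647]
Step 8: x=[0.3674] v=[-0.8846]
Step 9: x=[0.4697] v=[0.5113]
First v>=0 after going negative at step 9, time=1.8000

Answer: 1.8000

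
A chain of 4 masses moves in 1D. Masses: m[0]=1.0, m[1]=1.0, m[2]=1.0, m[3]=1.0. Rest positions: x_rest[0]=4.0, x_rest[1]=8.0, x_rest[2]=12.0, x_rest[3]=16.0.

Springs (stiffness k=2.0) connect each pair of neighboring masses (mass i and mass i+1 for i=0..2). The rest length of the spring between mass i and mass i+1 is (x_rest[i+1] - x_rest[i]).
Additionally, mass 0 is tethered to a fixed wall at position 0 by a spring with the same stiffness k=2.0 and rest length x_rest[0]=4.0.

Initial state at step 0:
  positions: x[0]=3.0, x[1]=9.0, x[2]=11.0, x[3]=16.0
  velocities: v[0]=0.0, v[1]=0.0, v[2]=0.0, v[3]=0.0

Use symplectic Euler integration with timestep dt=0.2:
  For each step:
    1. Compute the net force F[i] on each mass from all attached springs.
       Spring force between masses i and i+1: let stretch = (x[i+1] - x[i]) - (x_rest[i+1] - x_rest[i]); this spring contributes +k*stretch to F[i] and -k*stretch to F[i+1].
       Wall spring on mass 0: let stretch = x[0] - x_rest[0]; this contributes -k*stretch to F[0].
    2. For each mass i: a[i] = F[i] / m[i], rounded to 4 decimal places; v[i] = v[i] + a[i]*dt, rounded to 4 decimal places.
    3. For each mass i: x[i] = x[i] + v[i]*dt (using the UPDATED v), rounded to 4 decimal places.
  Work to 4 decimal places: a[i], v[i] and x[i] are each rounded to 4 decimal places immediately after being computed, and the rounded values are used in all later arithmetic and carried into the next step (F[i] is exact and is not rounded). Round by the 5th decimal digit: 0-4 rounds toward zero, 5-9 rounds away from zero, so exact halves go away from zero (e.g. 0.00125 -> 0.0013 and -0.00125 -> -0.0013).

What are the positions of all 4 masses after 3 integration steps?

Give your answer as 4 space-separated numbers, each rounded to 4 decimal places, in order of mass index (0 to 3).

Step 0: x=[3.0000 9.0000 11.0000 16.0000] v=[0.0000 0.0000 0.0000 0.0000]
Step 1: x=[3.2400 8.6800 11.2400 15.9200] v=[1.2000 -1.6000 1.2000 -0.4000]
Step 2: x=[3.6560 8.1296 11.6496 15.7856] v=[2.0800 -2.7520 2.0480 -0.6720]
Step 3: x=[4.1374 7.5029 12.1085 15.6403] v=[2.4070 -3.1334 2.2944 -0.7264]

Answer: 4.1374 7.5029 12.1085 15.6403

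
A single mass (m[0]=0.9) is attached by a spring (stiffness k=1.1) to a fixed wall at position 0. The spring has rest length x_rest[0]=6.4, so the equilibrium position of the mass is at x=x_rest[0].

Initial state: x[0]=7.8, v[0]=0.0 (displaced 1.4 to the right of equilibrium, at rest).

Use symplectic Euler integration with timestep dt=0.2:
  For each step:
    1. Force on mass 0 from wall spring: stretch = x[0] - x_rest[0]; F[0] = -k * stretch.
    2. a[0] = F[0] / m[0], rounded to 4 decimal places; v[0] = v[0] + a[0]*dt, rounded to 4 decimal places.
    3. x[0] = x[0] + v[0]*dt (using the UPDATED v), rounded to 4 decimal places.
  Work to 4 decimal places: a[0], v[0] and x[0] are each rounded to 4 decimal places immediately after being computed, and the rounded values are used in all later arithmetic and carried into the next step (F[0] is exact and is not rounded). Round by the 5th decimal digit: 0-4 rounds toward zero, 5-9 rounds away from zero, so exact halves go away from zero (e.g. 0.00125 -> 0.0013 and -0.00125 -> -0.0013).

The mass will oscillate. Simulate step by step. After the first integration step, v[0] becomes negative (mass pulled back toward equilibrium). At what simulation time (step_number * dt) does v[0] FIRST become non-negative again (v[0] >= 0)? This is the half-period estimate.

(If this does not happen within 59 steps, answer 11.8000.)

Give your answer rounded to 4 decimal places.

Answer: 3.0000

Derivation:
Step 0: x=[7.8000] v=[0.0000]
Step 1: x=[7.7316] v=[-0.3422]
Step 2: x=[7.5981] v=[-0.6677]
Step 3: x=[7.4060] v=[-0.9606]
Step 4: x=[7.1647] v=[-1.2065]
Step 5: x=[6.8860] v=[-1.3934]
Step 6: x=[6.5836] v=[-1.5122]
Step 7: x=[6.2722] v=[-1.5571]
Step 8: x=[5.9670] v=[-1.5259]
Step 9: x=[5.6830] v=[-1.4201]
Step 10: x=[5.4340] v=[-1.2448]
Step 11: x=[5.2323] v=[-1.0087]
Step 12: x=[5.0876] v=[-0.7233]
Step 13: x=[5.0071] v=[-0.4025]
Step 14: x=[4.9947] v=[-0.0620]
Step 15: x=[5.0510] v=[0.2815]
First v>=0 after going negative at step 15, time=3.0000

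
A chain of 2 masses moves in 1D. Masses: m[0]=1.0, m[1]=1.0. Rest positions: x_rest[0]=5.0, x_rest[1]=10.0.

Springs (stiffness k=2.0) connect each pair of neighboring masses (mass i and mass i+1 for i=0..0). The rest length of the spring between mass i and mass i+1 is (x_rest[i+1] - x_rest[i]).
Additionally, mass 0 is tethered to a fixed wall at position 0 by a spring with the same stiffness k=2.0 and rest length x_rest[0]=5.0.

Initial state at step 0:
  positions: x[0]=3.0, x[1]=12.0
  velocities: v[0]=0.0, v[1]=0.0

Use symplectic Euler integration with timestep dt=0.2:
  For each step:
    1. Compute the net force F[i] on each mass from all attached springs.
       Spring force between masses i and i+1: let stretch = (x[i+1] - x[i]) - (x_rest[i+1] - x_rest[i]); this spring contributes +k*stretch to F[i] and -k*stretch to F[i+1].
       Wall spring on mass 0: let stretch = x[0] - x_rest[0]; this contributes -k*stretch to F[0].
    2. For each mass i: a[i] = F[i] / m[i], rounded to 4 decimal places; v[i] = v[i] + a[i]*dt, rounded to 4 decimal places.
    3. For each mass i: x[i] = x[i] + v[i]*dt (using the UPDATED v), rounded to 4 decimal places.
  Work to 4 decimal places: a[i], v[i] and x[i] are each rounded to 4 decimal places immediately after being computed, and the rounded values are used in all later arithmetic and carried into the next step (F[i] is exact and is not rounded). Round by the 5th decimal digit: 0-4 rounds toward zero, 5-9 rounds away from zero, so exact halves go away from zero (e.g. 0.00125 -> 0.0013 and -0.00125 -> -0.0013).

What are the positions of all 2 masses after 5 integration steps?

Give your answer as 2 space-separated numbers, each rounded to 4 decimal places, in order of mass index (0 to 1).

Step 0: x=[3.0000 12.0000] v=[0.0000 0.0000]
Step 1: x=[3.4800 11.6800] v=[2.4000 -1.6000]
Step 2: x=[4.3376 11.1040] v=[4.2880 -2.8800]
Step 3: x=[5.3895 10.3867] v=[5.2595 -3.5866]
Step 4: x=[6.4100 9.6696] v=[5.1026 -3.5855]
Step 5: x=[7.1785 9.0917] v=[3.8424 -2.8893]

Answer: 7.1785 9.0917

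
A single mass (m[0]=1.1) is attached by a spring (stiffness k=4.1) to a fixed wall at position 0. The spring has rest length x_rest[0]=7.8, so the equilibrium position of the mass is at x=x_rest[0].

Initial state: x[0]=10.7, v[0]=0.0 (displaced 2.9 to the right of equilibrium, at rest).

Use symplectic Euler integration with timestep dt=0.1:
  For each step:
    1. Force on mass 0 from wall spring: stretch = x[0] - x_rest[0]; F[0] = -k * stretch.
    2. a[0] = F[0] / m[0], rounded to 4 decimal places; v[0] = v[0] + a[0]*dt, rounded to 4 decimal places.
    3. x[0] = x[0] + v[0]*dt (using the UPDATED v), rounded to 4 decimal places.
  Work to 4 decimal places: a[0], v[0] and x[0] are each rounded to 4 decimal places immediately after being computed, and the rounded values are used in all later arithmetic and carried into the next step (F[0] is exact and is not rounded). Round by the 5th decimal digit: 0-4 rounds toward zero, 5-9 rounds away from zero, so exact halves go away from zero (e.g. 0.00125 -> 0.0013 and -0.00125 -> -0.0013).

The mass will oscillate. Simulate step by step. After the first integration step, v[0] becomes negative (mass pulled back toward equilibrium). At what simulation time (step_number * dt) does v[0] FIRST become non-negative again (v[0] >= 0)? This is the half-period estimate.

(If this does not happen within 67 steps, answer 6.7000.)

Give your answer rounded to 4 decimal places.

Step 0: x=[10.7000] v=[0.0000]
Step 1: x=[10.5919] v=[-1.0809]
Step 2: x=[10.3798] v=[-2.1215]
Step 3: x=[10.0715] v=[-3.0831]
Step 4: x=[9.6785] v=[-3.9298]
Step 5: x=[9.2155] v=[-4.6300]
Step 6: x=[8.6997] v=[-5.1576]
Step 7: x=[8.1504] v=[-5.4929]
Step 8: x=[7.5881] v=[-5.6235]
Step 9: x=[7.0337] v=[-5.5445]
Step 10: x=[6.5078] v=[-5.2589]
Step 11: x=[6.0301] v=[-4.7773]
Step 12: x=[5.6183] v=[-4.1176]
Step 13: x=[5.2879] v=[-3.3044]
Step 14: x=[5.0511] v=[-2.3681]
Step 15: x=[4.9168] v=[-1.3435]
Step 16: x=[4.8899] v=[-0.2689]
Step 17: x=[4.9715] v=[0.8158]
First v>=0 after going negative at step 17, time=1.7000

Answer: 1.7000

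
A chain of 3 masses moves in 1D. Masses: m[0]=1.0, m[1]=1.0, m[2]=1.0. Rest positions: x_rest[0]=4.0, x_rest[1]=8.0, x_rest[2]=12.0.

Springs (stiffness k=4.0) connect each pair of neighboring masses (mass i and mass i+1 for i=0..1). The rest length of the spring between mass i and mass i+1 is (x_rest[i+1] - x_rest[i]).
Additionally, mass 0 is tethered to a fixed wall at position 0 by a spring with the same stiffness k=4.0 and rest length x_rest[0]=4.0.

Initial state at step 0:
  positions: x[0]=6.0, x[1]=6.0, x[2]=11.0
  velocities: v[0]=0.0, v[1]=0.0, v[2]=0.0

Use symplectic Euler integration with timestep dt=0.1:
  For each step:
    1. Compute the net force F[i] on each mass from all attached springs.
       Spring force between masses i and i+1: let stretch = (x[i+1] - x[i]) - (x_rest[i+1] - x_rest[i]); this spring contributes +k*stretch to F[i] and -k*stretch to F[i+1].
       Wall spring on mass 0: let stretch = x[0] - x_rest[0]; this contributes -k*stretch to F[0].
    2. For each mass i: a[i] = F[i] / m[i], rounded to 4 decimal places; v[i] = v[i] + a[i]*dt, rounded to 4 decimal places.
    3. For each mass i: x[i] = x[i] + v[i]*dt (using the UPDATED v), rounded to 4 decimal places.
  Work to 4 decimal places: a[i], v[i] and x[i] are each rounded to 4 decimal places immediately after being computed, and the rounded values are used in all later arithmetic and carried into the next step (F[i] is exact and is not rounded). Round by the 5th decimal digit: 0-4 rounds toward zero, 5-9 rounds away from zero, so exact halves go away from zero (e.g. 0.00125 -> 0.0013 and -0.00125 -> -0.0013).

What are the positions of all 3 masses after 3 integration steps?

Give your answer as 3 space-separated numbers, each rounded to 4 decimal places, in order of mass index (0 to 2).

Step 0: x=[6.0000 6.0000 11.0000] v=[0.0000 0.0000 0.0000]
Step 1: x=[5.7600 6.2000 10.9600] v=[-2.4000 2.0000 -0.4000]
Step 2: x=[5.3072 6.5728 10.8896] v=[-4.5280 3.7280 -0.7040]
Step 3: x=[4.6927 7.0677 10.8065] v=[-6.1446 4.9485 -0.8307]

Answer: 4.6927 7.0677 10.8065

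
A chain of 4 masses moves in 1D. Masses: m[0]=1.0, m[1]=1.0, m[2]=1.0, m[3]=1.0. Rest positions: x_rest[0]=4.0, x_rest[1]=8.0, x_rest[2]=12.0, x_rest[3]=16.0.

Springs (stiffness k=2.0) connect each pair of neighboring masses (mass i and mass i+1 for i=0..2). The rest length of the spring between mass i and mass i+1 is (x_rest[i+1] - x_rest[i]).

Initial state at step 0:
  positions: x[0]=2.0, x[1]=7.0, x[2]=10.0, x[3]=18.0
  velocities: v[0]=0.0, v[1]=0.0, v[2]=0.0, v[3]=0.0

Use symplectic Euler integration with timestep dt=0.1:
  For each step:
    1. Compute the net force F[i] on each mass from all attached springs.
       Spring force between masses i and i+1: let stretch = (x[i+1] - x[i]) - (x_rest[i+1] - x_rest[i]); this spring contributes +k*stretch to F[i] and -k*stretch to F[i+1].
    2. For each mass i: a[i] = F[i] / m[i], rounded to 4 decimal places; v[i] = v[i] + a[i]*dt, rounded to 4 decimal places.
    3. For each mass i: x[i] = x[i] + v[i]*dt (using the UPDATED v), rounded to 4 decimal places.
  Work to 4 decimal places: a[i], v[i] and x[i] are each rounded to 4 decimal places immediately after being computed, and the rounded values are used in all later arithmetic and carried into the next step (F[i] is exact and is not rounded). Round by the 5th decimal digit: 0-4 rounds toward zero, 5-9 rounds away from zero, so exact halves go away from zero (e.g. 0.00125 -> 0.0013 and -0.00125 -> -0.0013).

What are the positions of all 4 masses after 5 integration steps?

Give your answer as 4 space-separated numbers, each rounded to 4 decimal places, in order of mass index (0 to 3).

Step 0: x=[2.0000 7.0000 10.0000 18.0000] v=[0.0000 0.0000 0.0000 0.0000]
Step 1: x=[2.0200 6.9600 10.1000 17.9200] v=[0.2000 -0.4000 1.0000 -0.8000]
Step 2: x=[2.0588 6.8840 10.2936 17.7636] v=[0.3880 -0.7600 1.9360 -1.5640]
Step 3: x=[2.1141 6.7797 10.5684 17.5378] v=[0.5530 -1.0431 2.7481 -2.2580]
Step 4: x=[2.1827 6.6579 10.9068 17.2526] v=[0.6861 -1.2185 3.3842 -2.8519]
Step 5: x=[2.2608 6.5315 11.2872 16.9205] v=[0.7811 -1.2638 3.8036 -3.3211]

Answer: 2.2608 6.5315 11.2872 16.9205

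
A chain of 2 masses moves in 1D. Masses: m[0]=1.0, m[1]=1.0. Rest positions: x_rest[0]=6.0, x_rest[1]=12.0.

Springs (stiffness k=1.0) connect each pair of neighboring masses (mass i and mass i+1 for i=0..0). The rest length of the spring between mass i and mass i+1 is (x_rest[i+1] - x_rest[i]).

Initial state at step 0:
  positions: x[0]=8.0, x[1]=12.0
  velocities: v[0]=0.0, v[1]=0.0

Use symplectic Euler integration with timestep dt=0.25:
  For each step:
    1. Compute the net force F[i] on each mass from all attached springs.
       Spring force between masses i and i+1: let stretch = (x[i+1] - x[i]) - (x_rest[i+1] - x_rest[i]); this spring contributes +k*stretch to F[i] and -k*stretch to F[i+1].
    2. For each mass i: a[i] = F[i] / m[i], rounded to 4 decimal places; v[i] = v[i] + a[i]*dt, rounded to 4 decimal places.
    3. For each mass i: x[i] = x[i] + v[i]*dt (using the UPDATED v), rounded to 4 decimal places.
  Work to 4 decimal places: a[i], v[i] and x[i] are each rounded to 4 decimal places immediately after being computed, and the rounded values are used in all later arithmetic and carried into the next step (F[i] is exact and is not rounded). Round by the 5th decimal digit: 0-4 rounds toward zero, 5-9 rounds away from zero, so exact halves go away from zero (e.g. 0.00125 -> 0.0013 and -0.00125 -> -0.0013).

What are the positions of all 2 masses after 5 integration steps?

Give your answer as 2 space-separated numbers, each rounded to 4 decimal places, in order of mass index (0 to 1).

Step 0: x=[8.0000 12.0000] v=[0.0000 0.0000]
Step 1: x=[7.8750 12.1250] v=[-0.5000 0.5000]
Step 2: x=[7.6406 12.3594] v=[-0.9375 0.9375]
Step 3: x=[7.3262 12.6739] v=[-1.2578 1.2578]
Step 4: x=[6.9710 13.0291] v=[-1.4209 1.4209]
Step 5: x=[6.6194 13.3807] v=[-1.4064 1.4064]

Answer: 6.6194 13.3807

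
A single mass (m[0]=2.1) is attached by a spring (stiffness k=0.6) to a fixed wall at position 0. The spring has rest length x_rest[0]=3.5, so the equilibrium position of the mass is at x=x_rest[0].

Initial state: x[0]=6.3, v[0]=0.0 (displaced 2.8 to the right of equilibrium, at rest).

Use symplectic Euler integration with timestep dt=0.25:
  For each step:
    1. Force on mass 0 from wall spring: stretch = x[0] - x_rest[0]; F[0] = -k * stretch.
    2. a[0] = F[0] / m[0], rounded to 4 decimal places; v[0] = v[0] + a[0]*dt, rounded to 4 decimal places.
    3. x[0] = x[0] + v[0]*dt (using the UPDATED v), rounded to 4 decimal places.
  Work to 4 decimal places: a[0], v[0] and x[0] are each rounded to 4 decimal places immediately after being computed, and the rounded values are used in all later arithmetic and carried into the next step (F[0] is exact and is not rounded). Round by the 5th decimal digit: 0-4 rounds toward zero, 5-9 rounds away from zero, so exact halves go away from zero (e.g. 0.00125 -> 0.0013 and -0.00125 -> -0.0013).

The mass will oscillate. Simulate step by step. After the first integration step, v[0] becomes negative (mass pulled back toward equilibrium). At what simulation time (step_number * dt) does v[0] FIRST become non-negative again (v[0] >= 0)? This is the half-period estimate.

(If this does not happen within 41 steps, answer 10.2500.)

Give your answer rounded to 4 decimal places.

Step 0: x=[6.3000] v=[0.0000]
Step 1: x=[6.2500] v=[-0.2000]
Step 2: x=[6.1509] v=[-0.3964]
Step 3: x=[6.0045] v=[-0.5858]
Step 4: x=[5.8133] v=[-0.7647]
Step 5: x=[5.5808] v=[-0.9299]
Step 6: x=[5.3112] v=[-1.0785]
Step 7: x=[5.0092] v=[-1.2079]
Step 8: x=[4.6803] v=[-1.3157]
Step 9: x=[4.3303] v=[-1.4000]
Step 10: x=[3.9655] v=[-1.4593]
Step 11: x=[3.5924] v=[-1.4926]
Step 12: x=[3.2176] v=[-1.4992]
Step 13: x=[2.8479] v=[-1.4790]
Step 14: x=[2.4898] v=[-1.4324]
Step 15: x=[2.1497] v=[-1.3603]
Step 16: x=[1.8337] v=[-1.2639]
Step 17: x=[1.5475] v=[-1.1449]
Step 18: x=[1.2962] v=[-1.0054]
Step 19: x=[1.0842] v=[-0.8480]
Step 20: x=[0.9153] v=[-0.6755]
Step 21: x=[0.7926] v=[-0.4909]
Step 22: x=[0.7182] v=[-0.2975]
Step 23: x=[0.6935] v=[-0.0988]
Step 24: x=[0.7189] v=[0.1017]
First v>=0 after going negative at step 24, time=6.0000

Answer: 6.0000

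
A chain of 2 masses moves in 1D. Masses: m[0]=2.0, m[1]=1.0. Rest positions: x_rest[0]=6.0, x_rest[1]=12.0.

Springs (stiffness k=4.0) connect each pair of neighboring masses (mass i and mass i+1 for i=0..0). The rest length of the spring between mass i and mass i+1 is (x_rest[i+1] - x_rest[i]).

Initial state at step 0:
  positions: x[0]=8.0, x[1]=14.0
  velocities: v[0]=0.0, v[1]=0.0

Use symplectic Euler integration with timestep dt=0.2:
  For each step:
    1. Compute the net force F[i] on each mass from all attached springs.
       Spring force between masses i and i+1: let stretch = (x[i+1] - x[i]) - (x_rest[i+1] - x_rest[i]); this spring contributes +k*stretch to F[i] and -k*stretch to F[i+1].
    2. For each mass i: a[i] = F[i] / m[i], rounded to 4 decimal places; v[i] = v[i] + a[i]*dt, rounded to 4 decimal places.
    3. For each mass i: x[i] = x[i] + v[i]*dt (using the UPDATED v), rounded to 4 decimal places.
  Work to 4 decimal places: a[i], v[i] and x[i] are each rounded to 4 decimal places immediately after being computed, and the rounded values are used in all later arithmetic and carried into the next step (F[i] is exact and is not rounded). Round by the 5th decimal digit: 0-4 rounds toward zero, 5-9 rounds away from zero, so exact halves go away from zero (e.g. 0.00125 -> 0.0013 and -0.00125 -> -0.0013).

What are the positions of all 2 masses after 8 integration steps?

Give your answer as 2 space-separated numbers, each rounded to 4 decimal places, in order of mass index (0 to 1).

Step 0: x=[8.0000 14.0000] v=[0.0000 0.0000]
Step 1: x=[8.0000 14.0000] v=[0.0000 0.0000]
Step 2: x=[8.0000 14.0000] v=[0.0000 0.0000]
Step 3: x=[8.0000 14.0000] v=[0.0000 0.0000]
Step 4: x=[8.0000 14.0000] v=[0.0000 0.0000]
Step 5: x=[8.0000 14.0000] v=[0.0000 0.0000]
Step 6: x=[8.0000 14.0000] v=[0.0000 0.0000]
Step 7: x=[8.0000 14.0000] v=[0.0000 0.0000]
Step 8: x=[8.0000 14.0000] v=[0.0000 0.0000]

Answer: 8.0000 14.0000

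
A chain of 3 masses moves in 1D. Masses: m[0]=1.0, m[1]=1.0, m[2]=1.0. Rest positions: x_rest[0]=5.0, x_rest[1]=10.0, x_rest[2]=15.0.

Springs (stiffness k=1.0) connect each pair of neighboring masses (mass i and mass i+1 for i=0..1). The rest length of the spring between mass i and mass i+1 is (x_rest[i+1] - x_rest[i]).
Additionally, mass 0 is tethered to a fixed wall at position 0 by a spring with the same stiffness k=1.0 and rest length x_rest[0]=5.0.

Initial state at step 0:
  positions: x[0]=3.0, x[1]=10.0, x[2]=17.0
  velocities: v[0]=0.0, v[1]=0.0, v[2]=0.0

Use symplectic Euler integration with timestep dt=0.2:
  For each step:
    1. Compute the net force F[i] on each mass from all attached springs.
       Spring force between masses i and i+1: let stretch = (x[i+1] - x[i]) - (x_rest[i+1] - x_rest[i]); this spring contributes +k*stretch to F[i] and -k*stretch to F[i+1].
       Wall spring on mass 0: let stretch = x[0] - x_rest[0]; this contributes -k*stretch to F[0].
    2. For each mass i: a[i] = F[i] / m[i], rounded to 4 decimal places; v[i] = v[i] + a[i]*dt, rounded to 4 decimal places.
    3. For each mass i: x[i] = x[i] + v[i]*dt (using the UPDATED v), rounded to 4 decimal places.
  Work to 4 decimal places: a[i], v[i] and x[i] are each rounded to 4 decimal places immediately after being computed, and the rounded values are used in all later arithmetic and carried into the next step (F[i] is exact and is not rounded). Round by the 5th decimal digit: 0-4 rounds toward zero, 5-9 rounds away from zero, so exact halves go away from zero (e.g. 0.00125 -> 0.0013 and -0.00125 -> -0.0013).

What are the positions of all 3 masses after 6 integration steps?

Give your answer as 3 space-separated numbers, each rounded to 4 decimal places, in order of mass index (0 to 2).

Answer: 5.5557 10.1745 15.5429

Derivation:
Step 0: x=[3.0000 10.0000 17.0000] v=[0.0000 0.0000 0.0000]
Step 1: x=[3.1600 10.0000 16.9200] v=[0.8000 0.0000 -0.4000]
Step 2: x=[3.4672 10.0032 16.7632] v=[1.5360 0.0160 -0.7840]
Step 3: x=[3.8972 10.0154 16.5360] v=[2.1498 0.0608 -1.1360]
Step 4: x=[4.4160 10.0437 16.2480] v=[2.5940 0.1413 -1.4401]
Step 5: x=[4.9833 10.0950 15.9118] v=[2.8363 0.2566 -1.6810]
Step 6: x=[5.5557 10.1745 15.5429] v=[2.8620 0.3976 -1.8444]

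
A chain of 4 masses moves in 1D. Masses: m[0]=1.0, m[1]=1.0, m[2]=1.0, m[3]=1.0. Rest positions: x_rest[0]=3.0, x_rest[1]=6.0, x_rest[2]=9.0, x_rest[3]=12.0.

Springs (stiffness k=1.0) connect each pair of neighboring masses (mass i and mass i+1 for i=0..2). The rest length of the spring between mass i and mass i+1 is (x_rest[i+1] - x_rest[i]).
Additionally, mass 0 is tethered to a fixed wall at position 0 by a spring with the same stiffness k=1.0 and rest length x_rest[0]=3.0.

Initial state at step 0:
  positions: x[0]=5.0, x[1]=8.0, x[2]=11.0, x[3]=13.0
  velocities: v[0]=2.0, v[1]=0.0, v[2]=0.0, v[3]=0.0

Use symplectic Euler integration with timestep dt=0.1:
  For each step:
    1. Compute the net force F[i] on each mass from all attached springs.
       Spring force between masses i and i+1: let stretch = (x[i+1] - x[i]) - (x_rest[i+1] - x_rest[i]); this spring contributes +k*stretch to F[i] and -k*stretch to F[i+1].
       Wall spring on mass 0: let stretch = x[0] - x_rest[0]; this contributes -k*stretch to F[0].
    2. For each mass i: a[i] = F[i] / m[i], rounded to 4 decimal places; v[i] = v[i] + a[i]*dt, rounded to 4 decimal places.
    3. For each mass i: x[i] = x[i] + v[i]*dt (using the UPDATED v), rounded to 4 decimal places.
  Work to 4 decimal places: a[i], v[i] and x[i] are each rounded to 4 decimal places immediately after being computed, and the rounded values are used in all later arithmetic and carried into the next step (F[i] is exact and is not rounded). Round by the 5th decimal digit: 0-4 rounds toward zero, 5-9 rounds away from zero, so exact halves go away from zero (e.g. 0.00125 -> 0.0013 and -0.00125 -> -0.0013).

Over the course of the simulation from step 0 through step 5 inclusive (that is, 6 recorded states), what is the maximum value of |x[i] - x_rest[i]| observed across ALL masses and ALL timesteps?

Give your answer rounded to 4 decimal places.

Step 0: x=[5.0000 8.0000 11.0000 13.0000] v=[2.0000 0.0000 0.0000 0.0000]
Step 1: x=[5.1800 8.0000 10.9900 13.0100] v=[1.8000 0.0000 -0.1000 0.1000]
Step 2: x=[5.3364 8.0017 10.9703 13.0298] v=[1.5640 0.0170 -0.1970 0.1980]
Step 3: x=[5.4661 8.0064 10.9415 13.0590] v=[1.2969 0.0473 -0.2879 0.2921]
Step 4: x=[5.5665 8.0151 10.9045 13.0970] v=[1.0043 0.0868 -0.3697 0.3804]
Step 5: x=[5.6358 8.0282 10.8606 13.1431] v=[0.6925 0.1309 -0.4394 0.4612]
Max displacement = 2.6358

Answer: 2.6358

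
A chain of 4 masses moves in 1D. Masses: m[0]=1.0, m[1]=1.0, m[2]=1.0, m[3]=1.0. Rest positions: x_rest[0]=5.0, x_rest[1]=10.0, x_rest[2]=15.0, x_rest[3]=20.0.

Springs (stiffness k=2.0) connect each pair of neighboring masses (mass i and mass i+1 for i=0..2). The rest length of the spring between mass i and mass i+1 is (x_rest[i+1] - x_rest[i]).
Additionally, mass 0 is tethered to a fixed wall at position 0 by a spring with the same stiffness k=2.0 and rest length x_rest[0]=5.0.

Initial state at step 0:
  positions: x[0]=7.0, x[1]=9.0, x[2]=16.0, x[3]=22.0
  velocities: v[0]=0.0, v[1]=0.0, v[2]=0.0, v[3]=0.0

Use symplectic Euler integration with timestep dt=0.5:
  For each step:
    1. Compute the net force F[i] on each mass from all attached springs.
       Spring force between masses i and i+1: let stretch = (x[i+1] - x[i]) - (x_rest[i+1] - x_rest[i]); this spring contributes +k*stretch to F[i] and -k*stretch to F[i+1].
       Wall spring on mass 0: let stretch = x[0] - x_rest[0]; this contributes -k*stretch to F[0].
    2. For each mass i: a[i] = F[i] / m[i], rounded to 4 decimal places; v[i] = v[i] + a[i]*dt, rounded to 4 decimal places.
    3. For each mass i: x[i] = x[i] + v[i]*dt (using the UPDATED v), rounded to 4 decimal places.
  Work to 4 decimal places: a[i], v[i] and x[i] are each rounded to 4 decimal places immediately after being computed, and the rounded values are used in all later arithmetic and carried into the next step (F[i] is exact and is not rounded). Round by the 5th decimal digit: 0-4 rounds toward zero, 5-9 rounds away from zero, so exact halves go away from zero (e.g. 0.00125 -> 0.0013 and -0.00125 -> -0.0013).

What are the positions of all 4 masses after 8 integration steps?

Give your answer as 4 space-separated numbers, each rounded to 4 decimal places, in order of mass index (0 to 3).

Step 0: x=[7.0000 9.0000 16.0000 22.0000] v=[0.0000 0.0000 0.0000 0.0000]
Step 1: x=[4.5000 11.5000 15.5000 21.5000] v=[-5.0000 5.0000 -1.0000 -1.0000]
Step 2: x=[3.2500 12.5000 16.0000 20.5000] v=[-2.5000 2.0000 1.0000 -2.0000]
Step 3: x=[5.0000 10.6250 17.0000 19.7500] v=[3.5000 -3.7500 2.0000 -1.5000]
Step 4: x=[7.0625 9.1250 16.1875 20.1250] v=[4.1250 -3.0000 -1.6250 0.7500]
Step 5: x=[6.6250 10.1250 13.8125 21.0313] v=[-0.8750 2.0000 -4.7500 1.8125]
Step 6: x=[4.6250 11.2188 13.2032 20.8282] v=[-4.0000 2.1875 -1.2187 -0.4063]
Step 7: x=[3.6094 10.0079 15.4142 19.3126] v=[-2.0312 -2.4219 4.4219 -3.0313]
Step 8: x=[3.9884 8.3009 16.8712 18.3478] v=[0.7579 -3.4141 2.9140 -1.9297]

Answer: 3.9884 8.3009 16.8712 18.3478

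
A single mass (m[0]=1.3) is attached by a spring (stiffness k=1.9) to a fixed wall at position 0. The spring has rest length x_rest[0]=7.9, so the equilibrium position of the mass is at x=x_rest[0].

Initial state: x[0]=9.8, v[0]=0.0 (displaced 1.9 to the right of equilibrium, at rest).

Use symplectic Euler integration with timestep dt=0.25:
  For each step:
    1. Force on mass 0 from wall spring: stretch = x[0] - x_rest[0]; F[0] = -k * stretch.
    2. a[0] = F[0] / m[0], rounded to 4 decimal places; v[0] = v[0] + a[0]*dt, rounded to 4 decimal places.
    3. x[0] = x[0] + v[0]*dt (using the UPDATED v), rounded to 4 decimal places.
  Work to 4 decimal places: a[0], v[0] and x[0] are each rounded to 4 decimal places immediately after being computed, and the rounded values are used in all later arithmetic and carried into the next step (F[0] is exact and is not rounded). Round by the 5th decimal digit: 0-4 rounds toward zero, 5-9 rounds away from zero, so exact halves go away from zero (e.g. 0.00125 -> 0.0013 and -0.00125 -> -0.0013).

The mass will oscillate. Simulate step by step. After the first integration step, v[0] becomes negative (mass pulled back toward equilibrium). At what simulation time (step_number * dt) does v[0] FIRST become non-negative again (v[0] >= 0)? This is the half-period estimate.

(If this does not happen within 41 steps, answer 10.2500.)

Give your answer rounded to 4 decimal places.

Answer: 2.7500

Derivation:
Step 0: x=[9.8000] v=[0.0000]
Step 1: x=[9.6265] v=[-0.6942]
Step 2: x=[9.2953] v=[-1.3250]
Step 3: x=[8.8366] v=[-1.8348]
Step 4: x=[8.2924] v=[-2.1770]
Step 5: x=[7.7123] v=[-2.3204]
Step 6: x=[7.1494] v=[-2.2518]
Step 7: x=[6.6550] v=[-1.9776]
Step 8: x=[6.2743] v=[-1.5227]
Step 9: x=[6.0421] v=[-0.9287]
Step 10: x=[5.9796] v=[-0.2499]
Step 11: x=[6.0926] v=[0.4518]
First v>=0 after going negative at step 11, time=2.7500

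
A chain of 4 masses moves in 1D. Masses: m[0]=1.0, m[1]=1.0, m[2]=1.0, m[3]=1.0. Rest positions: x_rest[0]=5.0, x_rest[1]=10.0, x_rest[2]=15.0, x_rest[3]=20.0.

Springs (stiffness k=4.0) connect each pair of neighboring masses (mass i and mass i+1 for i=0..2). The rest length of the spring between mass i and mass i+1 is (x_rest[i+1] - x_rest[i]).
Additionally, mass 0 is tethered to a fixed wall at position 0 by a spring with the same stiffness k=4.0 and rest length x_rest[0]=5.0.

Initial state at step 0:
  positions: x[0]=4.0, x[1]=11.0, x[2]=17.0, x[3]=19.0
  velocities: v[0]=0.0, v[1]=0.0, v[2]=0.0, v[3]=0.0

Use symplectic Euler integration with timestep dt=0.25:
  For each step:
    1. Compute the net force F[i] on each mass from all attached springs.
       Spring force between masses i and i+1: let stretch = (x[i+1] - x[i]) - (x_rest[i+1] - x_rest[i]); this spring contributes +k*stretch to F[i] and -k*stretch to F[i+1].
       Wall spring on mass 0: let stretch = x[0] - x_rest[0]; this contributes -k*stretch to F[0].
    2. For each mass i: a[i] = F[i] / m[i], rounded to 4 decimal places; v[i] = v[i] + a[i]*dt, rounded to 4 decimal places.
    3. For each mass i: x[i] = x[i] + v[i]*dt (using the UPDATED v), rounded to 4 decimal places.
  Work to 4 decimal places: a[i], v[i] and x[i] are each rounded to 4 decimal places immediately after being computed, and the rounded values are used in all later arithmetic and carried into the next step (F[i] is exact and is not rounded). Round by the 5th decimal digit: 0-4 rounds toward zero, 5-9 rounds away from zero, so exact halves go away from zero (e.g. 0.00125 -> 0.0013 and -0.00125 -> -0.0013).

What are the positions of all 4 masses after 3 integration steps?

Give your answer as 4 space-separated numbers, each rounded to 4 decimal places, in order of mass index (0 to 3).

Step 0: x=[4.0000 11.0000 17.0000 19.0000] v=[0.0000 0.0000 0.0000 0.0000]
Step 1: x=[4.7500 10.7500 16.0000 19.7500] v=[3.0000 -1.0000 -4.0000 3.0000]
Step 2: x=[5.8125 10.3125 14.6250 20.8125] v=[4.2500 -1.7500 -5.5000 4.2500]
Step 3: x=[6.5469 9.8281 13.7188 21.5781] v=[2.9375 -1.9375 -3.6250 3.0625]

Answer: 6.5469 9.8281 13.7188 21.5781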